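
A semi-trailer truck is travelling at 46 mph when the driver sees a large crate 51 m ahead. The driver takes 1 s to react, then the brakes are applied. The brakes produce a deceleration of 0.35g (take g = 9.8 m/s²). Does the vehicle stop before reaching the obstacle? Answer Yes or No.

No

46 mph × 0.44704 = 20.5638 m/s.
a = 0.35 × 9.8 = 3.430 m/s².
Reaction distance = 20.5638 × 1 = 20.564 m.
Braking distance = v²/(2a) = 422.870 / 6.860 = 61.643 m.
Total stopping distance = 20.564 + 61.643 = 82.207 m, vs 51 m available — it cannot stop in time and overshoots by 82.207 − 51 = 31.207 m.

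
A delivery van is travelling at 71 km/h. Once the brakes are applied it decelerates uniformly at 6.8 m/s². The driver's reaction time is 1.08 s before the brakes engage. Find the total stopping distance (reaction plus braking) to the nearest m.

Total stopping distance ≈ 50 m

71 km/h ÷ 3.6 = 19.7222 m/s.
Reaction distance = v·t_r = 19.7222 × 1.08 = 21.300 m.
Braking distance = v²/(2a) = 19.7222² / (2 × 6.800) = 388.965 / 13.600 = 28.600 m.
Total = 21.300 + 28.600 = 49.900 m.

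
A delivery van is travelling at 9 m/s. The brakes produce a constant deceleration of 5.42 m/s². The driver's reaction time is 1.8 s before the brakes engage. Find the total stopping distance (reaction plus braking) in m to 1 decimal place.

Reaction distance = v·t_r = 9.0000 × 1.8 = 16.200 m.
Braking distance = v²/(2a) = 9.0000² / (2 × 5.420) = 81.000 / 10.840 = 7.472 m.
Total = 16.200 + 7.472 = 23.672 m.

Total stopping distance ≈ 23.7 m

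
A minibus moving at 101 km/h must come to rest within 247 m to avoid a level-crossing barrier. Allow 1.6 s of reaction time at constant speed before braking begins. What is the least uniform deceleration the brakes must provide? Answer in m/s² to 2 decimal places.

Required deceleration ≈ 1.95 m/s²

101 km/h ÷ 3.6 = 28.0556 m/s.
Distance covered during reaction = 28.0556 × 1.6 = 44.889 m.
Distance available for braking: 247 − 44.889 = 202.111 m.
v² = 2a·d ⇒ a = v²/(2d) = 28.0556² / (2 × 202.111) = 787.117 / 404.222 = 1.9472 m/s².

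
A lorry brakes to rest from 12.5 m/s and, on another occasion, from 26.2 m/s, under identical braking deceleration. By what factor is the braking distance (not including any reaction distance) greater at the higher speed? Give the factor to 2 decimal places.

Braking distance d = v²/(2a), so with a fixed, d ∝ v².
Factor = (26.2/12.5)² = 2.0960² = 4.3932.

Factor ≈ 4.39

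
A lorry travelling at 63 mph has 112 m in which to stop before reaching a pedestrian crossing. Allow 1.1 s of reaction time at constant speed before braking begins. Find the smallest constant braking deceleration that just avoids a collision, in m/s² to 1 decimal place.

Required deceleration ≈ 4.9 m/s²

63 mph × 0.44704 = 28.1635 m/s.
Distance covered during reaction = 28.1635 × 1.1 = 30.980 m.
Distance available for braking: 112 − 30.980 = 81.020 m.
v² = 2a·d ⇒ a = v²/(2d) = 28.1635² / (2 × 81.020) = 793.183 / 162.040 = 4.8950 m/s².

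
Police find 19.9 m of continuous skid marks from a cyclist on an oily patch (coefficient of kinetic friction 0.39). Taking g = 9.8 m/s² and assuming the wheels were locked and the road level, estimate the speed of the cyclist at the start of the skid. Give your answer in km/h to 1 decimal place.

Initial speed ≈ 44.4 km/h

Deceleration a = μg = 0.39 × 9.8 = 3.822 m/s².
v = √(2a·d) = √(2 × 3.822 × 19.9) = √152.116 = 12.3335 m/s.
= 12.3335 × 3.6 = 44.401 km/h.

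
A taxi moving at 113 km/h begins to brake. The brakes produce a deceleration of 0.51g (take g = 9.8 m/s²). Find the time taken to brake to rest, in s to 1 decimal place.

113 km/h ÷ 3.6 = 31.3889 m/s.
a = 0.51 × 9.8 = 4.998 m/s².
Braking time = v/a = 31.3889 / 4.998 = 6.280 s.

Braking time ≈ 6.3 s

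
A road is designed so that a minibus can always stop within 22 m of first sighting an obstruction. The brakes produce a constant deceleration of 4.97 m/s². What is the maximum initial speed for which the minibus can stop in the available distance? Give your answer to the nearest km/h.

v²/(2a) = d ⇒ v = √(2 × 4.970 × 22) = √218.68 = 14.7878 m/s.
14.7878 m/s × 3.6 = 53.236 km/h.

Maximum speed ≈ 53 km/h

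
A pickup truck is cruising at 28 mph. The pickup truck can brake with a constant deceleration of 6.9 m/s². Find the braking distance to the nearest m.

28 mph × 0.44704 = 12.5171 m/s.
Braking distance = v²/(2a) = 12.5171² / (2 × 6.900) = 156.678 / 13.800 = 11.353 m.

Braking distance ≈ 11 m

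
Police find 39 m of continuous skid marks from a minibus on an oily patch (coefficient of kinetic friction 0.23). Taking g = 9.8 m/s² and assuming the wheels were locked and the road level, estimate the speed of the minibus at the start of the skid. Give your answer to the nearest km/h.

Deceleration a = μg = 0.23 × 9.8 = 2.254 m/s².
v = √(2a·d) = √(2 × 2.254 × 39) = √175.812 = 13.2594 m/s.
= 13.2594 × 3.6 = 47.734 km/h.

Initial speed ≈ 48 km/h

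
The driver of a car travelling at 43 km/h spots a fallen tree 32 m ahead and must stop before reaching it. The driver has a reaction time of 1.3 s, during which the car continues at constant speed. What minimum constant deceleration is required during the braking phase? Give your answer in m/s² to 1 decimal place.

43 km/h ÷ 3.6 = 11.9444 m/s.
Distance covered during reaction = 11.9444 × 1.3 = 15.528 m.
Distance available for braking: 32 − 15.528 = 16.472 m.
v² = 2a·d ⇒ a = v²/(2d) = 11.9444² / (2 × 16.472) = 142.669 / 32.944 = 4.3307 m/s².

Required deceleration ≈ 4.3 m/s²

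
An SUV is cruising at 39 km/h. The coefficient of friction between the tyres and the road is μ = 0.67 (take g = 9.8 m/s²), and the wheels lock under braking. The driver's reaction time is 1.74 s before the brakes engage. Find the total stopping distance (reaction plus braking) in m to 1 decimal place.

39 km/h ÷ 3.6 = 10.8333 m/s.
a = μg = 0.67 × 9.8 = 6.566 m/s².
Reaction distance = v·t_r = 10.8333 × 1.74 = 18.850 m.
Braking distance = v²/(2a) = 10.8333² / (2 × 6.566) = 117.360 / 13.132 = 8.937 m.
Total = 18.850 + 8.937 = 27.787 m.

Total stopping distance ≈ 27.8 m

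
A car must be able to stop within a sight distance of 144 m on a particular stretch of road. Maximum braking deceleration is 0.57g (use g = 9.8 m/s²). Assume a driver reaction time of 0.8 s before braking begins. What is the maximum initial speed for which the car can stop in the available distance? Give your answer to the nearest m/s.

a = 0.57 × 9.8 = 5.586 m/s².
Stopping distance: v·t_r + v²/(2a) = 144 with t_r = 0.8 s and a = 5.586 m/s².
So v² + 8.938 v − 1608.77 = 0.
Positive root: v = −a·t_r + √((a·t_r)² + 2a·d) = −4.469 + √(19.972 + 1608.77) = 35.8887 m/s.

Maximum speed ≈ 36 m/s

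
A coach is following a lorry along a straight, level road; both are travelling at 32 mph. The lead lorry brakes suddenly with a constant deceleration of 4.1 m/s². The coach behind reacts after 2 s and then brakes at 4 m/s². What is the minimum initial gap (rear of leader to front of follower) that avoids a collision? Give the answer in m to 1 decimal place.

Minimum gap ≈ 29.2 m

32 mph × 0.44704 = 14.3053 m/s.
Leader travels v²/(2a_L) = 204.642 / 8.200 = 24.956 m before stopping.
Follower covers v·t_r = 14.3053 × 2 = 28.611 m while reacting, then v²/(2a_F) = 204.642 / 8.000 = 25.580 m while braking, for a total of 28.611 + 25.580 = 54.191 m.
Since a_F ≤ a_L and the follower starts braking later, the follower is never slower than the leader, so the closest approach is when both have stopped.
Minimum gap = 54.191 − 24.956 = 29.235 m.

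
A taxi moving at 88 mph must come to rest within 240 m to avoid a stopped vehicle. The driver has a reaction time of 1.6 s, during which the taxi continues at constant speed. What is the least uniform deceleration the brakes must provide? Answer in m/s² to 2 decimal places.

88 mph × 0.44704 = 39.3395 m/s.
Distance covered during reaction = 39.3395 × 1.6 = 62.943 m.
Distance available for braking: 240 − 62.943 = 177.057 m.
v² = 2a·d ⇒ a = v²/(2d) = 39.3395² / (2 × 177.057) = 1547.596 / 354.114 = 4.3703 m/s².

Required deceleration ≈ 4.37 m/s²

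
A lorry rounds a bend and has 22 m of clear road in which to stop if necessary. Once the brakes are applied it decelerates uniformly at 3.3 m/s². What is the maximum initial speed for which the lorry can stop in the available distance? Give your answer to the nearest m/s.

Maximum speed ≈ 12 m/s

v²/(2a) = d ⇒ v = √(2 × 3.300 × 22) = √145.20 = 12.0499 m/s.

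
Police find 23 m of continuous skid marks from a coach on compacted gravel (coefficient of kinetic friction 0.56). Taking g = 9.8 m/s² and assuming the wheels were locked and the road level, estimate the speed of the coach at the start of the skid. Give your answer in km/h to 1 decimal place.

Initial speed ≈ 57.2 km/h

Deceleration a = μg = 0.56 × 9.8 = 5.488 m/s².
v = √(2a·d) = √(2 × 5.488 × 23) = √252.448 = 15.8886 m/s.
= 15.8886 × 3.6 = 57.199 km/h.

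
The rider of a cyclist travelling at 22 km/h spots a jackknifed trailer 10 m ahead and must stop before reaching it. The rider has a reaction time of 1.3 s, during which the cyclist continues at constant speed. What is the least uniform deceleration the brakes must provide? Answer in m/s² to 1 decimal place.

Required deceleration ≈ 9.1 m/s²

22 km/h ÷ 3.6 = 6.1111 m/s.
Distance covered during reaction = 6.1111 × 1.3 = 7.944 m.
Distance available for braking: 10 − 7.944 = 2.056 m.
v² = 2a·d ⇒ a = v²/(2d) = 6.1111² / (2 × 2.056) = 37.346 / 4.112 = 9.0822 m/s².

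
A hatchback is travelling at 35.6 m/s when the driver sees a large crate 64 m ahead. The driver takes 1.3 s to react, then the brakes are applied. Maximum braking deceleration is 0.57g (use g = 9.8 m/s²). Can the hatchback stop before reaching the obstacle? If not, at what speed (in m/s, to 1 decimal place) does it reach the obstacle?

No — it strikes the obstacle at 32.7 m/s

a = 0.57 × 9.8 = 5.586 m/s².
Reaction distance = 35.6000 × 1.3 = 46.280 m.
Braking distance needed to stop: v²/(2a) = 1267.360 / 11.172 = 113.441 m, so total needed = 46.280 + 113.441 = 159.721 m > 64 m — it cannot stop.
Distance remaining when braking begins: 64 − 46.280 = 17.720 m.
v² = v₀² − 2a·d = 1267.360 − 2 × 5.586 × 17.720 = 1069.392 m²/s².
v = √1069.392 = 32.702 m/s.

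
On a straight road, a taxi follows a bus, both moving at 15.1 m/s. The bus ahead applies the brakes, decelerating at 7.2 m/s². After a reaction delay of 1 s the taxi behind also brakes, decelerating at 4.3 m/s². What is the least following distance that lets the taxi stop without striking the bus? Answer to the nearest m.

Leader travels v²/(2a_L) = 228.010 / 14.400 = 15.834 m before stopping.
Follower covers v·t_r = 15.1000 × 1 = 15.100 m while reacting, then v²/(2a_F) = 228.010 / 8.600 = 26.513 m while braking, for a total of 15.100 + 26.513 = 41.613 m.
Since a_F ≤ a_L and the follower starts braking later, the follower is never slower than the leader, so the closest approach is when both have stopped.
Minimum gap = 41.613 − 15.834 = 25.779 m.

Minimum gap ≈ 26 m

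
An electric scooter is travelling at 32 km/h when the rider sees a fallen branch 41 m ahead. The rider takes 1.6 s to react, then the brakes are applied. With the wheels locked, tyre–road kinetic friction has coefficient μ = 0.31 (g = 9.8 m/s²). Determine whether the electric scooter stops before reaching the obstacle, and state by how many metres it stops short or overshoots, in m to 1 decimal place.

Yes — it stops 13.8 m short of the obstacle

32 km/h ÷ 3.6 = 8.8889 m/s.
a = μg = 0.31 × 9.8 = 3.038 m/s².
Reaction distance = 8.8889 × 1.6 = 14.222 m.
Braking distance = v²/(2a) = 79.013 / 6.076 = 13.004 m.
Total stopping distance = 14.222 + 13.004 = 27.226 m, vs 41 m available — it stops with 41 − 27.226 = 13.774 m to spare.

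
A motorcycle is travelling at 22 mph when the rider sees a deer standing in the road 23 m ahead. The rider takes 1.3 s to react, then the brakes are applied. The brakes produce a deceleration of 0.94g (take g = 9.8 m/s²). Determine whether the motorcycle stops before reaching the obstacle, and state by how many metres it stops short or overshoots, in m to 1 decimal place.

Yes — it stops 5.0 m short of the obstacle

22 mph × 0.44704 = 9.8349 m/s.
a = 0.94 × 9.8 = 9.212 m/s².
Reaction distance = 9.8349 × 1.3 = 12.785 m.
Braking distance = v²/(2a) = 96.725 / 18.424 = 5.250 m.
Total stopping distance = 12.785 + 5.250 = 18.035 m, vs 23 m available — it stops with 23 − 18.035 = 4.965 m to spare.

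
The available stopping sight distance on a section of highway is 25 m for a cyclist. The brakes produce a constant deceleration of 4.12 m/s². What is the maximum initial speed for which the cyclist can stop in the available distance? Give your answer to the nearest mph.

Maximum speed ≈ 32 mph

v²/(2a) = d ⇒ v = √(2 × 4.120 × 25) = √206.00 = 14.3527 m/s.
14.3527 m/s ÷ 0.44704 = 32.106 mph.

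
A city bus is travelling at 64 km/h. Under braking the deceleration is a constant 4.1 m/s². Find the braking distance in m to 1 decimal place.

Braking distance ≈ 38.5 m

64 km/h ÷ 3.6 = 17.7778 m/s.
Braking distance = v²/(2a) = 17.7778² / (2 × 4.100) = 316.050 / 8.200 = 38.543 m.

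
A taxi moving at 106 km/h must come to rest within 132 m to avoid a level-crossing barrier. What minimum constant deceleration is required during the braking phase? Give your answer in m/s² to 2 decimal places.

106 km/h ÷ 3.6 = 29.4444 m/s.
v² = 2a·d ⇒ a = v²/(2d) = 29.4444² / (2 × 132.000) = 866.973 / 264.000 = 3.2840 m/s².

Required deceleration ≈ 3.28 m/s²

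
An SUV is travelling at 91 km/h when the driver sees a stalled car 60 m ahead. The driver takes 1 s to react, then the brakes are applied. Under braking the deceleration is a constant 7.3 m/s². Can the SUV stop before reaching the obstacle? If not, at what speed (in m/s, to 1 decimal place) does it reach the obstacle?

No — it strikes the obstacle at 11.5 m/s

91 km/h ÷ 3.6 = 25.2778 m/s.
Reaction distance = 25.2778 × 1 = 25.278 m.
Braking distance needed to stop: v²/(2a) = 638.967 / 14.600 = 43.765 m, so total needed = 25.278 + 43.765 = 69.043 m > 60 m — it cannot stop.
Distance remaining when braking begins: 60 − 25.278 = 34.722 m.
v² = v₀² − 2a·d = 638.967 − 2 × 7.300 × 34.722 = 132.026 m²/s².
v = √132.026 = 11.490 m/s.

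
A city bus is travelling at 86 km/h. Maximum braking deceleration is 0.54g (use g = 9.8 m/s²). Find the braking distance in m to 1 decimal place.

Braking distance ≈ 53.9 m

86 km/h ÷ 3.6 = 23.8889 m/s.
a = 0.54 × 9.8 = 5.292 m/s².
Braking distance = v²/(2a) = 23.8889² / (2 × 5.292) = 570.680 / 10.584 = 53.919 m.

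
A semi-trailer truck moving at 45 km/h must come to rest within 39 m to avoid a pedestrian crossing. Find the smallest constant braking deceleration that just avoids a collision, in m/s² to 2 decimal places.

Required deceleration ≈ 2.00 m/s²

45 km/h ÷ 3.6 = 12.5000 m/s.
v² = 2a·d ⇒ a = v²/(2d) = 12.5000² / (2 × 39.000) = 156.250 / 78.000 = 2.0032 m/s².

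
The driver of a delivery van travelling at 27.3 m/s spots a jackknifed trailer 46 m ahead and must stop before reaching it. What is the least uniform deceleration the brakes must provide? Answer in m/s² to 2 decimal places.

v² = 2a·d ⇒ a = v²/(2d) = 27.3000² / (2 × 46.000) = 745.290 / 92.000 = 8.1010 m/s².

Required deceleration ≈ 8.10 m/s²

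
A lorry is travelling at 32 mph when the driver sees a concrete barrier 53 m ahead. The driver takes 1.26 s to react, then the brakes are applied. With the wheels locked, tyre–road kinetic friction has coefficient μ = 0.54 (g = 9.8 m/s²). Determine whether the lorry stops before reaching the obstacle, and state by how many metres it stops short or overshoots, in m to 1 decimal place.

32 mph × 0.44704 = 14.3053 m/s.
a = μg = 0.54 × 9.8 = 5.292 m/s².
Reaction distance = 14.3053 × 1.26 = 18.025 m.
Braking distance = v²/(2a) = 204.642 / 10.584 = 19.335 m.
Total stopping distance = 18.025 + 19.335 = 37.360 m, vs 53 m available — it stops with 53 − 37.360 = 15.640 m to spare.

Yes — it stops 15.6 m short of the obstacle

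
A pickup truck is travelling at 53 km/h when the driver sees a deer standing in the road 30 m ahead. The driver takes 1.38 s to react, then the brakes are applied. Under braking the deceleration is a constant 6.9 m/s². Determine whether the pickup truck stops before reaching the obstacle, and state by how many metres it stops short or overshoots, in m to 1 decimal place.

No — it overshoots by 6.0 m

53 km/h ÷ 3.6 = 14.7222 m/s.
Reaction distance = 14.7222 × 1.38 = 20.317 m.
Braking distance = v²/(2a) = 216.743 / 13.800 = 15.706 m.
Total stopping distance = 20.317 + 15.706 = 36.023 m, vs 30 m available — it cannot stop in time and overshoots by 36.023 − 30 = 6.023 m.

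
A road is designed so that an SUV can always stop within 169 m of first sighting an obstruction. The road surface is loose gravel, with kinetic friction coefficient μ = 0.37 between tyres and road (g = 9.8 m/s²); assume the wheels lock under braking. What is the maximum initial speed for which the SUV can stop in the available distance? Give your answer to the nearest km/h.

Maximum speed ≈ 126 km/h

a = μg = 0.37 × 9.8 = 3.626 m/s².
v²/(2a) = d ⇒ v = √(2 × 3.626 × 169) = √1225.59 = 35.0084 m/s.
35.0084 m/s × 3.6 = 126.030 km/h.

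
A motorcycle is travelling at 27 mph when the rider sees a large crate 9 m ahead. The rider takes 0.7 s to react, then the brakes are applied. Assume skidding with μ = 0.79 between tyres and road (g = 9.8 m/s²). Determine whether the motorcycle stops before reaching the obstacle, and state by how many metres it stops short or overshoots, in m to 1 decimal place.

No — it overshoots by 8.9 m

27 mph × 0.44704 = 12.0701 m/s.
a = μg = 0.79 × 9.8 = 7.742 m/s².
Reaction distance = 12.0701 × 0.7 = 8.449 m.
Braking distance = v²/(2a) = 145.687 / 15.484 = 9.409 m.
Total stopping distance = 8.449 + 9.409 = 17.858 m, vs 9 m available — it cannot stop in time and overshoots by 17.858 − 9 = 8.858 m.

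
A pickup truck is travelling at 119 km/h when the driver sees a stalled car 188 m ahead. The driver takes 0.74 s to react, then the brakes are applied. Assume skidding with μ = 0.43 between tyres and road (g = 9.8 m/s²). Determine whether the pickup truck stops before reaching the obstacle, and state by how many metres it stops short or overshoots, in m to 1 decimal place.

Yes — it stops 33.9 m short of the obstacle

119 km/h ÷ 3.6 = 33.0556 m/s.
a = μg = 0.43 × 9.8 = 4.214 m/s².
Reaction distance = 33.0556 × 0.74 = 24.461 m.
Braking distance = v²/(2a) = 1092.673 / 8.428 = 129.648 m.
Total stopping distance = 24.461 + 129.648 = 154.109 m, vs 188 m available — it stops with 188 − 154.109 = 33.891 m to spare.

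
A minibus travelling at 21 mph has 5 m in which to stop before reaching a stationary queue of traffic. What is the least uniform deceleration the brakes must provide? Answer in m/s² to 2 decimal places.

21 mph × 0.44704 = 9.3878 m/s.
v² = 2a·d ⇒ a = v²/(2d) = 9.3878² / (2 × 5.000) = 88.131 / 10.000 = 8.8131 m/s².

Required deceleration ≈ 8.81 m/s²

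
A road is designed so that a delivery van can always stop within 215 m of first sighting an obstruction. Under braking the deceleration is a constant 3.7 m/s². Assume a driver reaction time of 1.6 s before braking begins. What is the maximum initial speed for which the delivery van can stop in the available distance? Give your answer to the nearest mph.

Maximum speed ≈ 77 mph

Stopping distance: v·t_r + v²/(2a) = 215 with t_r = 1.6 s and a = 3.700 m/s².
So v² + 11.840 v − 1591.00 = 0.
Positive root: v = −a·t_r + √((a·t_r)² + 2a·d) = −5.920 + √(35.046 + 1591.00) = 34.4043 m/s.
34.4043 m/s ÷ 0.44704 = 76.960 mph.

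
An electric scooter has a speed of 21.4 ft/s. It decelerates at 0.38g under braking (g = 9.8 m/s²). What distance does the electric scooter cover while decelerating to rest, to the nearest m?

21.4 ft/s × 0.3048 = 6.5227 m/s.
a = 0.38 × 9.8 = 3.724 m/s².
Braking distance = v²/(2a) = 6.5227² / (2 × 3.724) = 42.546 / 7.448 = 5.712 m.

Braking distance ≈ 6 m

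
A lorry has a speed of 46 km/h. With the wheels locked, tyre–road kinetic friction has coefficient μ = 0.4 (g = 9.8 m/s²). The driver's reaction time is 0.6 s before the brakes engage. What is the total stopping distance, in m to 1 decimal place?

46 km/h ÷ 3.6 = 12.7778 m/s.
a = μg = 0.4 × 9.8 = 3.920 m/s².
Reaction distance = v·t_r = 12.7778 × 0.6 = 7.667 m.
Braking distance = v²/(2a) = 12.7778² / (2 × 3.920) = 163.272 / 7.840 = 20.826 m.
Total = 7.667 + 20.826 = 28.493 m.

Total stopping distance ≈ 28.5 m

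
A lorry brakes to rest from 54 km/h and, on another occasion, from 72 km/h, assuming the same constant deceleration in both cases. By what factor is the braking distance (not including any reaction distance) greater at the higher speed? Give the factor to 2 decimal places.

Factor ≈ 1.78

Braking distance d = v²/(2a), so with a fixed, d ∝ v².
Factor = (72/54)² = 1.3333² = 1.7777.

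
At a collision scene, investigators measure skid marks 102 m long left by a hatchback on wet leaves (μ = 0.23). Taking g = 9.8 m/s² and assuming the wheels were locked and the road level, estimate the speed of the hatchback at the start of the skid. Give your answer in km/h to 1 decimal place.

Deceleration a = μg = 0.23 × 9.8 = 2.254 m/s².
v = √(2a·d) = √(2 × 2.254 × 102) = √459.816 = 21.4433 m/s.
= 21.4433 × 3.6 = 77.196 km/h.

Initial speed ≈ 77.2 km/h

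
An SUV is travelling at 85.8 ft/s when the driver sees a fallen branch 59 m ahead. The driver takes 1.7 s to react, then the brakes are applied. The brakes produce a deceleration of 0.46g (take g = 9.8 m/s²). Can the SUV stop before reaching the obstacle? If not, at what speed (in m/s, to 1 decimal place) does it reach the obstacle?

85.8 ft/s × 0.3048 = 26.1518 m/s.
a = 0.46 × 9.8 = 4.508 m/s².
Reaction distance = 26.1518 × 1.7 = 44.458 m.
Braking distance needed to stop: v²/(2a) = 683.917 / 9.016 = 75.856 m, so total needed = 44.458 + 75.856 = 120.314 m > 59 m — it cannot stop.
Distance remaining when braking begins: 59 − 44.458 = 14.542 m.
v² = v₀² − 2a·d = 683.917 − 2 × 4.508 × 14.542 = 552.806 m²/s².
v = √552.806 = 23.512 m/s.

No — it strikes the obstacle at 23.5 m/s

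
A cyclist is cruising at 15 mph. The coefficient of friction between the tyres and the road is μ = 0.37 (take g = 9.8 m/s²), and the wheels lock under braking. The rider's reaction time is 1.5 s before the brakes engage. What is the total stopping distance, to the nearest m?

15 mph × 0.44704 = 6.7056 m/s.
a = μg = 0.37 × 9.8 = 3.626 m/s².
Reaction distance = v·t_r = 6.7056 × 1.5 = 10.058 m.
Braking distance = v²/(2a) = 6.7056² / (2 × 3.626) = 44.965 / 7.252 = 6.200 m.
Total = 10.058 + 6.200 = 16.258 m.

Total stopping distance ≈ 16 m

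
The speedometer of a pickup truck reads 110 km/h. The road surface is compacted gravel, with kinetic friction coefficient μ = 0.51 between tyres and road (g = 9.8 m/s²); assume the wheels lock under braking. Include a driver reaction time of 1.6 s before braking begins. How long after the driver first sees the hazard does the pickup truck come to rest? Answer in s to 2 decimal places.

Total time ≈ 7.71 s

110 km/h ÷ 3.6 = 30.5556 m/s.
a = μg = 0.51 × 9.8 = 4.998 m/s².
Braking time = v/a = 30.5556 / 4.998 = 6.114 s.
Total = 1.6 + 6.114 = 7.714 s.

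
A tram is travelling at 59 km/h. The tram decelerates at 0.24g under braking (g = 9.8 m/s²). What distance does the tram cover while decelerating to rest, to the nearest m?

Braking distance ≈ 57 m

59 km/h ÷ 3.6 = 16.3889 m/s.
a = 0.24 × 9.8 = 2.352 m/s².
Braking distance = v²/(2a) = 16.3889² / (2 × 2.352) = 268.596 / 4.704 = 57.099 m.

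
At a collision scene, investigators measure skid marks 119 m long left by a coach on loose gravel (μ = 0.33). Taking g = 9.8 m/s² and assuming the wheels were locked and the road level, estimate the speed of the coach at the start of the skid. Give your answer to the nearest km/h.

Initial speed ≈ 100 km/h

Deceleration a = μg = 0.33 × 9.8 = 3.234 m/s².
v = √(2a·d) = √(2 × 3.234 × 119) = √769.692 = 27.7433 m/s.
= 27.7433 × 3.6 = 99.876 km/h.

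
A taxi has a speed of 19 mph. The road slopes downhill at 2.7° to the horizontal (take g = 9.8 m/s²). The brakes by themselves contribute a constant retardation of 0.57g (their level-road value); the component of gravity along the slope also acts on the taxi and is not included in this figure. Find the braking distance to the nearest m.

Braking distance ≈ 7 m

19 mph × 0.44704 = 8.4938 m/s.
a = 0.57 × 9.8 = 5.586 m/s².
Gravity along the downhill slope reduces the braking deceleration: a_eff = 5.586 − 9.8·sin 2.7° = 5.586 − 0.462 = 5.124 m/s².
Braking distance = v²/(2a) = 8.4938² / (2 × 5.124) = 72.145 / 10.248 = 7.040 m.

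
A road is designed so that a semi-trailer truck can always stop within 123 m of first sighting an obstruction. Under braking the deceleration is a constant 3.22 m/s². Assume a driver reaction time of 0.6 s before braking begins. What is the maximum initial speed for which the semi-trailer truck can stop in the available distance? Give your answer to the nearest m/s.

Stopping distance: v·t_r + v²/(2a) = 123 with t_r = 0.6 s and a = 3.220 m/s².
So v² + 3.864 v − 792.12 = 0.
Positive root: v = −a·t_r + √((a·t_r)² + 2a·d) = −1.932 + √(3.733 + 792.12) = 26.2789 m/s.

Maximum speed ≈ 26 m/s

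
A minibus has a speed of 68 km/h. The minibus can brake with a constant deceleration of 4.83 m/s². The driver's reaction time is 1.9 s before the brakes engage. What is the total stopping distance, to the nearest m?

Total stopping distance ≈ 73 m

68 km/h ÷ 3.6 = 18.8889 m/s.
Reaction distance = v·t_r = 18.8889 × 1.9 = 35.889 m.
Braking distance = v²/(2a) = 18.8889² / (2 × 4.830) = 356.791 / 9.660 = 36.935 m.
Total = 35.889 + 36.935 = 72.824 m.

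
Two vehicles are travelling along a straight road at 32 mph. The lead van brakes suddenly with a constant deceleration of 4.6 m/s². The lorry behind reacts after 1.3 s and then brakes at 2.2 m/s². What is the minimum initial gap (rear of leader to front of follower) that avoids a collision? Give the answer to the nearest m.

Minimum gap ≈ 43 m

32 mph × 0.44704 = 14.3053 m/s.
Leader travels v²/(2a_L) = 204.642 / 9.200 = 22.244 m before stopping.
Follower covers v·t_r = 14.3053 × 1.3 = 18.597 m while reacting, then v²/(2a_F) = 204.642 / 4.400 = 46.510 m while braking, for a total of 18.597 + 46.510 = 65.107 m.
Since a_F ≤ a_L and the follower starts braking later, the follower is never slower than the leader, so the closest approach is when both have stopped.
Minimum gap = 65.107 − 22.244 = 42.863 m.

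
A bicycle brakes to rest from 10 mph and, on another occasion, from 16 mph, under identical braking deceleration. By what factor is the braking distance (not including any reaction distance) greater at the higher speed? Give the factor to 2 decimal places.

Braking distance d = v²/(2a), so with a fixed, d ∝ v².
Factor = (16/10)² = 1.6000² = 2.5600.

Factor ≈ 2.56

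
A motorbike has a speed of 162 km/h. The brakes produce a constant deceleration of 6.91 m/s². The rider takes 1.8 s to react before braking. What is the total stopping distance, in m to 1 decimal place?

Total stopping distance ≈ 227.5 m

162 km/h ÷ 3.6 = 45.0000 m/s.
Reaction distance = v·t_r = 45.0000 × 1.8 = 81.000 m.
Braking distance = v²/(2a) = 45.0000² / (2 × 6.910) = 2025.000 / 13.820 = 146.527 m.
Total = 81.000 + 146.527 = 227.527 m.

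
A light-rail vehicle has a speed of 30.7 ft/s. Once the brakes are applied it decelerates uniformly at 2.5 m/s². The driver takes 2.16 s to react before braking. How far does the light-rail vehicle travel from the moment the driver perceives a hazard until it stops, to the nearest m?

30.7 ft/s × 0.3048 = 9.3574 m/s.
Reaction distance = v·t_r = 9.3574 × 2.16 = 20.212 m.
Braking distance = v²/(2a) = 9.3574² / (2 × 2.500) = 87.561 / 5.000 = 17.512 m.
Total = 20.212 + 17.512 = 37.724 m.

Total stopping distance ≈ 38 m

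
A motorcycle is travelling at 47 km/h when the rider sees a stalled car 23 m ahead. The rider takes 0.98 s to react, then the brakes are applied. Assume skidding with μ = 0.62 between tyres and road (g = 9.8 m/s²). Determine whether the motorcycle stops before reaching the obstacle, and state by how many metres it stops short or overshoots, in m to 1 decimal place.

No — it overshoots by 3.8 m

47 km/h ÷ 3.6 = 13.0556 m/s.
a = μg = 0.62 × 9.8 = 6.076 m/s².
Reaction distance = 13.0556 × 0.98 = 12.794 m.
Braking distance = v²/(2a) = 170.449 / 12.152 = 14.026 m.
Total stopping distance = 12.794 + 14.026 = 26.820 m, vs 23 m available — it cannot stop in time and overshoots by 26.820 − 23 = 3.820 m.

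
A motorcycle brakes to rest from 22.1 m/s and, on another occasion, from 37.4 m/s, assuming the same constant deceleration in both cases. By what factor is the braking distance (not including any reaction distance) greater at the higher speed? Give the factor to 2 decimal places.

Factor ≈ 2.86

Braking distance d = v²/(2a), so with a fixed, d ∝ v².
Factor = (37.4/22.1)² = 1.6923² = 2.8639.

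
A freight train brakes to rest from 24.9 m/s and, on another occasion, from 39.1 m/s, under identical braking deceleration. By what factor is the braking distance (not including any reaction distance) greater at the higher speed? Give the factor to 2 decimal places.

Braking distance d = v²/(2a), so with a fixed, d ∝ v².
Factor = (39.1/24.9)² = 1.5703² = 2.4658.

Factor ≈ 2.47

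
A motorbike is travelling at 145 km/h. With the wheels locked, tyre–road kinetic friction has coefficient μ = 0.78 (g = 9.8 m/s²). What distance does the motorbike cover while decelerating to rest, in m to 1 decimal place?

145 km/h ÷ 3.6 = 40.2778 m/s.
a = μg = 0.78 × 9.8 = 7.644 m/s².
Braking distance = v²/(2a) = 40.2778² / (2 × 7.644) = 1622.301 / 15.288 = 106.116 m.

Braking distance ≈ 106.1 m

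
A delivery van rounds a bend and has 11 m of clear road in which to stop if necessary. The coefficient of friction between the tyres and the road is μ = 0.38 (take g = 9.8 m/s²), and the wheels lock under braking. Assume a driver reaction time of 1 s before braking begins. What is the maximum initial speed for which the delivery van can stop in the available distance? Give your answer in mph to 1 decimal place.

a = μg = 0.38 × 9.8 = 3.724 m/s².
Stopping distance: v·t_r + v²/(2a) = 11 with t_r = 1 s and a = 3.724 m/s².
So v² + 7.448 v − 81.93 = 0.
Positive root: v = −a·t_r + √((a·t_r)² + 2a·d) = −3.724 + √(13.868 + 81.93) = 6.0636 m/s.
6.0636 m/s ÷ 0.44704 = 13.564 mph.

Maximum speed ≈ 13.6 mph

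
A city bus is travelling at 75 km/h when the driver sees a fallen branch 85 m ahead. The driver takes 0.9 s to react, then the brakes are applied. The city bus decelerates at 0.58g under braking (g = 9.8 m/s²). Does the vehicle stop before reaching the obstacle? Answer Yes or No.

75 km/h ÷ 3.6 = 20.8333 m/s.
a = 0.58 × 9.8 = 5.684 m/s².
Reaction distance = 20.8333 × 0.9 = 18.750 m.
Braking distance = v²/(2a) = 434.026 / 11.368 = 38.180 m.
Total stopping distance = 18.750 + 38.180 = 56.930 m, vs 85 m available — it stops with 85 − 56.930 = 28.070 m to spare.

Yes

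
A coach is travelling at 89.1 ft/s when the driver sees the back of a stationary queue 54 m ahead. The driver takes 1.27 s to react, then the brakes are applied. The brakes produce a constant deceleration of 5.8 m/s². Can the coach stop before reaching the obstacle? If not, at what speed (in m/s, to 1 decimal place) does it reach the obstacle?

89.1 ft/s × 0.3048 = 27.1577 m/s.
Reaction distance = 27.1577 × 1.27 = 34.490 m.
Braking distance needed to stop: v²/(2a) = 737.541 / 11.600 = 63.581 m, so total needed = 34.490 + 63.581 = 98.071 m > 54 m — it cannot stop.
Distance remaining when braking begins: 54 − 34.490 = 19.510 m.
v² = v₀² − 2a·d = 737.541 − 2 × 5.800 × 19.510 = 511.225 m²/s².
v = √511.225 = 22.610 m/s.

No — it strikes the obstacle at 22.6 m/s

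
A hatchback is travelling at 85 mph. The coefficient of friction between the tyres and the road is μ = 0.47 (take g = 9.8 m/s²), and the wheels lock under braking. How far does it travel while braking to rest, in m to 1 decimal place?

Braking distance ≈ 156.7 m

85 mph × 0.44704 = 37.9984 m/s.
a = μg = 0.47 × 9.8 = 4.606 m/s².
Braking distance = v²/(2a) = 37.9984² / (2 × 4.606) = 1443.878 / 9.212 = 156.739 m.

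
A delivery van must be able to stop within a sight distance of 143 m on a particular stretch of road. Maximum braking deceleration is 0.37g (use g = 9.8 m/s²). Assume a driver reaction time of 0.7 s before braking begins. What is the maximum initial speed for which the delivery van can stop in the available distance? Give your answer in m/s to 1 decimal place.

Maximum speed ≈ 29.8 m/s

a = 0.37 × 9.8 = 3.626 m/s².
Stopping distance: v·t_r + v²/(2a) = 143 with t_r = 0.7 s and a = 3.626 m/s².
So v² + 5.076 v − 1037.04 = 0.
Positive root: v = −a·t_r + √((a·t_r)² + 2a·d) = −2.538 + √(6.441 + 1037.04) = 29.7650 m/s.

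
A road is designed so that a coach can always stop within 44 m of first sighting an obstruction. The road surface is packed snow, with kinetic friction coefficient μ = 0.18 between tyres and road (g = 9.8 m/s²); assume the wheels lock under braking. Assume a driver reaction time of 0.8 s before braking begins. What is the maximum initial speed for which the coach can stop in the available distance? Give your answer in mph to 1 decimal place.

a = μg = 0.18 × 9.8 = 1.764 m/s².
Stopping distance: v·t_r + v²/(2a) = 44 with t_r = 0.8 s and a = 1.764 m/s².
So v² + 2.822 v − 155.23 = 0.
Positive root: v = −a·t_r + √((a·t_r)² + 2a·d) = −1.411 + √(1.991 + 155.23) = 11.1278 m/s.
11.1278 m/s ÷ 0.44704 = 24.892 mph.

Maximum speed ≈ 24.9 mph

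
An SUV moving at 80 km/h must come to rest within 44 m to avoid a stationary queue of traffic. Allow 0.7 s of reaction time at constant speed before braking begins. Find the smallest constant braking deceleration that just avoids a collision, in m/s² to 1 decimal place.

80 km/h ÷ 3.6 = 22.2222 m/s.
Distance covered during reaction = 22.2222 × 0.7 = 15.556 m.
Distance available for braking: 44 − 15.556 = 28.444 m.
v² = 2a·d ⇒ a = v²/(2d) = 22.2222² / (2 × 28.444) = 493.826 / 56.888 = 8.6807 m/s².

Required deceleration ≈ 8.7 m/s²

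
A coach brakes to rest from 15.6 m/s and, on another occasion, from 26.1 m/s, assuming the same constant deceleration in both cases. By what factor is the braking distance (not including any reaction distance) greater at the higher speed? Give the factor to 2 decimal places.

Factor ≈ 2.80

Braking distance d = v²/(2a), so with a fixed, d ∝ v².
Factor = (26.1/15.6)² = 1.6731² = 2.7993.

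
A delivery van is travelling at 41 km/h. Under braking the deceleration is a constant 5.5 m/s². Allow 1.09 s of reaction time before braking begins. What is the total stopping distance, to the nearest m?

Total stopping distance ≈ 24 m

41 km/h ÷ 3.6 = 11.3889 m/s.
Reaction distance = v·t_r = 11.3889 × 1.09 = 12.414 m.
Braking distance = v²/(2a) = 11.3889² / (2 × 5.500) = 129.707 / 11.000 = 11.792 m.
Total = 12.414 + 11.792 = 24.206 m.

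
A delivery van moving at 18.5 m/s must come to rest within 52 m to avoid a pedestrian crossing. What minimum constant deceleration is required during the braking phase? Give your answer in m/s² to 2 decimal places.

v² = 2a·d ⇒ a = v²/(2d) = 18.5000² / (2 × 52.000) = 342.250 / 104.000 = 3.2909 m/s².

Required deceleration ≈ 3.29 m/s²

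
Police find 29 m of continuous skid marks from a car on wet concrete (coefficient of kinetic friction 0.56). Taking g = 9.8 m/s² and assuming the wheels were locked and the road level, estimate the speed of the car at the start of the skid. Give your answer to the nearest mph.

Initial speed ≈ 40 mph

Deceleration a = μg = 0.56 × 9.8 = 5.488 m/s².
v = √(2a·d) = √(2 × 5.488 × 29) = √318.304 = 17.8411 m/s.
= 17.8411 ÷ 0.44704 = 39.909 mph.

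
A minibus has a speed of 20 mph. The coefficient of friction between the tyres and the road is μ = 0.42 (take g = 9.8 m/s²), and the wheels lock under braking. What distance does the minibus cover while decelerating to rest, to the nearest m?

Braking distance ≈ 10 m

20 mph × 0.44704 = 8.9408 m/s.
a = μg = 0.42 × 9.8 = 4.116 m/s².
Braking distance = v²/(2a) = 8.9408² / (2 × 4.116) = 79.938 / 8.232 = 9.711 m.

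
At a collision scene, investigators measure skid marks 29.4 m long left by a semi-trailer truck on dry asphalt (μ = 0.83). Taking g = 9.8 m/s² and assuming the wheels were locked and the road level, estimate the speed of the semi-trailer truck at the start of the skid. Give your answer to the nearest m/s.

Initial speed ≈ 22 m/s

Deceleration a = μg = 0.83 × 9.8 = 8.134 m/s².
v = √(2a·d) = √(2 × 8.134 × 29.4) = √478.279 = 21.8696 m/s.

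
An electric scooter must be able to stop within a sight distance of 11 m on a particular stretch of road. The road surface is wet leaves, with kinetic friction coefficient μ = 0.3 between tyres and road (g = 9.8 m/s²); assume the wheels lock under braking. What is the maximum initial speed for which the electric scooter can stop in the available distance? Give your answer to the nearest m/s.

a = μg = 0.3 × 9.8 = 2.940 m/s².
v²/(2a) = d ⇒ v = √(2 × 2.940 × 11) = √64.68 = 8.0424 m/s.

Maximum speed ≈ 8 m/s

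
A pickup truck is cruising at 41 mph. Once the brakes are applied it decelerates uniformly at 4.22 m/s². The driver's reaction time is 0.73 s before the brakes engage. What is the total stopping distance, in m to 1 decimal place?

Total stopping distance ≈ 53.2 m

41 mph × 0.44704 = 18.3286 m/s.
Reaction distance = v·t_r = 18.3286 × 0.73 = 13.380 m.
Braking distance = v²/(2a) = 18.3286² / (2 × 4.220) = 335.938 / 8.440 = 39.803 m.
Total = 13.380 + 39.803 = 53.183 m.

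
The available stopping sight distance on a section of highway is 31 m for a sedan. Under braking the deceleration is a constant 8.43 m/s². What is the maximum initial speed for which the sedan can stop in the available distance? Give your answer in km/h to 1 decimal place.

v²/(2a) = d ⇒ v = √(2 × 8.430 × 31) = √522.66 = 22.8618 m/s.
22.8618 m/s × 3.6 = 82.302 km/h.

Maximum speed ≈ 82.3 km/h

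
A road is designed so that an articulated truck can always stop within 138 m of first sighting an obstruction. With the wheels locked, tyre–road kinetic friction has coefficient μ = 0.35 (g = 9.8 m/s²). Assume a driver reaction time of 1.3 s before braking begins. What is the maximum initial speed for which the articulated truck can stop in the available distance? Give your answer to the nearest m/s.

a = μg = 0.35 × 9.8 = 3.430 m/s².
Stopping distance: v·t_r + v²/(2a) = 138 with t_r = 1.3 s and a = 3.430 m/s².
So v² + 8.918 v − 946.68 = 0.
Positive root: v = −a·t_r + √((a·t_r)² + 2a·d) = −4.459 + √(19.883 + 946.68) = 26.6306 m/s.

Maximum speed ≈ 27 m/s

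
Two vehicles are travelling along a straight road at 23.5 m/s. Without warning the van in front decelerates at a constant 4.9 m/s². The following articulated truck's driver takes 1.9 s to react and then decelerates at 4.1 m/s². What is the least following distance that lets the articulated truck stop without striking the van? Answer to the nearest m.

Minimum gap ≈ 56 m

Leader travels v²/(2a_L) = 552.250 / 9.800 = 56.352 m before stopping.
Follower covers v·t_r = 23.5000 × 1.9 = 44.650 m while reacting, then v²/(2a_F) = 552.250 / 8.200 = 67.348 m while braking, for a total of 44.650 + 67.348 = 111.998 m.
Since a_F ≤ a_L and the follower starts braking later, the follower is never slower than the leader, so the closest approach is when both have stopped.
Minimum gap = 111.998 − 56.352 = 55.646 m.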